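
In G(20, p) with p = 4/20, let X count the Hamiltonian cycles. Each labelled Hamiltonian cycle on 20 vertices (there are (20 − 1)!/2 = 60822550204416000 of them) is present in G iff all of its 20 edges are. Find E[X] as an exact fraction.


K_20 has (20 − 1)!/2 = 60822550204416000 labelled Hamiltonian cycles.
For each such Hamiltonian cycle H, let X_H = 1 if all 20 edges of H are present in G. Then P[X_H = 1] = p^{20} = (1/5)^{20} = 1/95367431640625.
By linearity: E[X] = Σ_H E[X_H] = 60822550204416000 · p^{20} = 60822550204416000 · 1/95367431640625 = 486580401635328/762939453125.
Numerically: E[X] ≈ 638.

E[X] = 60822550204416000 · (1/5)^{20} = 486580401635328/762939453125 ≈ 638.


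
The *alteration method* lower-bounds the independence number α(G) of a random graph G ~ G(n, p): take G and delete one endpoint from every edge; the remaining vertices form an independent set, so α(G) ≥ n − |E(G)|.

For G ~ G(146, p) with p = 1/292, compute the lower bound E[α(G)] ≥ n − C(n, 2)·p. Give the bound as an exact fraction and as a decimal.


E[|E(G)|] = C(146, 2)·p = 10585 · (1/292) = 145/4.
E[α(G)] ≥ n − E[|E(G)|] = 146 − 145/4 = 439/4.
Numerically: ≈ 109.750.
(This is only a lower bound; the true E[α(G)] may be larger.)

E[α(G)] ≥ 439/4 ≈ 109.750.


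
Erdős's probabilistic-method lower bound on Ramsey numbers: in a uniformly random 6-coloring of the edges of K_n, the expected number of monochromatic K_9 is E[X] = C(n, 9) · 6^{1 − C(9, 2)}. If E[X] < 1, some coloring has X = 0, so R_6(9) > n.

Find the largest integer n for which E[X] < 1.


We need C(n, 9) · 6^{1 − 36} < 1, i.e. C(n, 9) < 6^{36 − 1} = 1719070799748422591028658176.
Check values of n near the boundary:
  n = 4402: C(4402, 9) = 1696419745356657449393393700; 1696419745356657449393393700 < 1719070799748422591028658176? YES
  n = 4403: C(4403, 9) = 1699894433046281918452233150; 1699894433046281918452233150 < 1719070799748422591028658176? YES
  n = 4404: C(4404, 9) = 1703375445537161676647015880; 1703375445537161676647015880 < 1719070799748422591028658176? YES
  n = 4405: C(4405, 9) = 1706862792900636302463627150; 1706862792900636302463627150 < 1719070799748422591028658176? YES
  n = 4406: C(4406, 9) = 1710356485221788389505285700; 1710356485221788389505285700 < 1719070799748422591028658176? YES
  n = 4407: C(4407, 9) = 1713856532599459170657070050; 1713856532599459170657070050 < 1719070799748422591028658176? YES
  n = 4408: C(4408, 9) = 1717362945146264156457459600; 1717362945146264156457459600 < 1719070799748422591028658176? YES
  n = 4409: C(4409, 9) = 1720875732988608787686577131; 1720875732988608787686577131 < 1719070799748422591028658176? NO
The largest n with C(n, 9) < 1719070799748422591028658176 is n = 4408 (where E[X] = 35778394690547169926197075/35813974994758803979763712 ≈ 0.999). Hence R_6(9) > 4408, i.e. R_6(9) ≥ 4409.

Largest n = 4408; hence R_6(9) > 4408.


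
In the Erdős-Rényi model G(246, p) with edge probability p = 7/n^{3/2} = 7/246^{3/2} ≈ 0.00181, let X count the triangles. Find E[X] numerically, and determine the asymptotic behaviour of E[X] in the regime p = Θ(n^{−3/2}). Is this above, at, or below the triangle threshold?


Number of potential triangles: C(246, 3) = 2450980.
Each occurs with probability p³ ≈ (0.00181)³ ≈ 5.97154e-09.
By linearity: E[X] = C(246, 3)·p³ ≈ 2450980 · 5.97154e-09 ≈ 0.015.
Since α = 3/2 > 1, p = c/n^{3/2} = o(1/n) is below the triangle threshold p ~ 1/n. Asymptotically E[X] ~ (c³/6)·n^{3(1−α)} = (7³/6)·n^{-1.5} → 0, so by Markov's inequality G has no triangles w.h.p.

E[X] ≈ 0.015; in regime p = Θ(1/n^{3/2}) E[X] tends to 0 (below the triangle threshold p ~ 1/n).


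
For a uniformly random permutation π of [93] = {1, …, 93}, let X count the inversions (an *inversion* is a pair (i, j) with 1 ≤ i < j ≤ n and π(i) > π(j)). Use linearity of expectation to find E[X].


Write X = Σ X_I over the C(93, 2) = 4278 pairs i < j, with X_I the indicator of one inversion.
There are 4278 indicators.
For each fixed pair i < j, the values π(i) and π(j) are two distinct elements of {1, …, 93} in uniformly random order; by symmetry P[π(i) > π(j)] = 1/2.
By linearity: E[X] = 4278 · (1/2) = C(93, 2) · (1/2) = 4278/2 = 2139 ≈ 2139.000000.

E[X] = 2139 = 2139.000000.


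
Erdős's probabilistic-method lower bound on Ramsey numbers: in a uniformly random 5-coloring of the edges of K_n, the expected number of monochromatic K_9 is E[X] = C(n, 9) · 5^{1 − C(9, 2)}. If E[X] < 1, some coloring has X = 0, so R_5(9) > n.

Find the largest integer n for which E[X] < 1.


We need C(n, 9) · 5^{1 − 36} < 1, i.e. C(n, 9) < 5^{36 − 1} = 2910383045673370361328125.
Check values of n near the boundary:
  n = 2169: C(2169, 9) = 2879753360044504243499683; 2879753360044504243499683 < 2910383045673370361328125? YES
  n = 2170: C(2170, 9) = 2891746779868845075610510; 2891746779868845075610510 < 2910383045673370361328125? YES
  n = 2171: C(2171, 9) = 2903784578674959601827205; 2903784578674959601827205 < 2910383045673370361328125? YES
  n = 2172: C(2172, 9) = 2915866900084148060642020; 2915866900084148060642020 < 2910383045673370361328125? NO
  n = 2173: C(2173, 9) = 2927993888115921319674265; 2927993888115921319674265 < 2910383045673370361328125? NO
The largest n with C(n, 9) < 2910383045673370361328125 is n = 2171 (where E[X] = 580756915734991920365441/582076609134674072265625 ≈ 0.9977). Hence R_5(9) > 2171, i.e. R_5(9) ≥ 2172.

Largest n = 2171; hence R_5(9) > 2171.


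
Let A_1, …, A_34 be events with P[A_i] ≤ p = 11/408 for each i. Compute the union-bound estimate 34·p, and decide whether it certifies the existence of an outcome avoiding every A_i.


Union bound: P[∪_{i=1}^{34} A_i] ≤ Σ_i P[A_i] ≤ 34·p = 34·(11/408) = 11/12.
Numerically: 11/12 ≈ 0.9167.
Is 11/12 < 1? YES.
Since P[∪ A_i] ≤ 11/12 < 1, the complement has P[∩ A_i^c] ≥ 1 − 11/12 = 1/12 > 0, so some outcome avoids every A_i.

34·p = 11/12 ≈ 0.9167; existence CERTIFIED by the union bound.


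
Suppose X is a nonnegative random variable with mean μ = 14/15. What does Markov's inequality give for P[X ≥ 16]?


μ = E[X] = 14/15, a = 16.
Markov: P[X ≥ 16] ≤ μ/a = (14/15)/16 = 7/120.
Numerically: ≈ 0.0583.
(Since a = 16 > μ = 0.9333, the bound 7/120 is < 1 and informative.)

P[X ≥ 16] ≤ 7/120 ≈ 0.0583.


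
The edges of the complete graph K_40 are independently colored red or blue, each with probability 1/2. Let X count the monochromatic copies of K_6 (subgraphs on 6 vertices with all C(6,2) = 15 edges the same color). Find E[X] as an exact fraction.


Let X = Σ_S X_S over the C(40, 6) = 3838380 subsets S of size 6, where X_S = 1 if the K_6 on S is monochromatic.
For a fixed S, the K_6 on S has C(6, 2) = 15 edges. P[all 15 edges red] = (1/2)^15, and likewise for blue, so P[monochromatic] = 2·(1/2)^15 = 2^{1 − 15} = 1/16384.
Summing: E[X] = C(40, 6) · 2^{1 − 15} = 3838380 · 1/16384 = 959595/4096.
Numerically: E[X] ≈ 234.276.

E[X] = C(40,6)·2^(1−C(6,2)) = 959595/4096 ≈ 234.276.


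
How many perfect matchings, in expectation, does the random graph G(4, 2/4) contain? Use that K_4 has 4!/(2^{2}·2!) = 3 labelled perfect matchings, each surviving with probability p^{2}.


K_4 has 4!/(2^{2}·2!) = 3 labelled perfect matchings.
For each such perfect matching H, let X_H = 1 if all 2 edges of H are present in G. Then P[X_H = 1] = p^{2} = (1/2)^{2} = 1/4.
Summing the indicators: E[X] = Σ_H E[X_H] = 3 · p^{2} = 3 · 1/4 = 3/4.
Numerically: E[X] ≈ 0.75.

E[X] = 3 · (1/2)^{2} = 3/4 ≈ 0.75.


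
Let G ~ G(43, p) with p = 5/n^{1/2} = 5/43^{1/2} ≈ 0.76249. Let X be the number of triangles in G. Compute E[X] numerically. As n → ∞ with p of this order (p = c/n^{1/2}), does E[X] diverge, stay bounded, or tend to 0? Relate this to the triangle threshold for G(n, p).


Number of potential triangles: C(43, 3) = 12341.
Each occurs with probability p³ ≈ (0.76249)³ ≈ 4.4330980e-01.
By linearity: E[X] = C(43, 3)·p³ ≈ 12341 · 4.4330980e-01 ≈ 5470.88621.
Since α = 1/2 < 1, p = c/n^{1/2} ≫ 1/n is above the triangle threshold p ~ 1/n. Asymptotically E[X] ~ (c³/6)·n^{3(1−α)} = (5³/6)·n^{1.5} → ∞; triangles are abundant w.h.p.

E[X] ≈ 5470.88621; in regime p = Θ(1/n^{1/2}) E[X] diverges (above the triangle threshold p ~ 1/n).


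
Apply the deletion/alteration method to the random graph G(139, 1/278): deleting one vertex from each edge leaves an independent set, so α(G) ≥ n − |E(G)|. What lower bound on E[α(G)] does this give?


E[|E(G)|] = C(139, 2)·p = 9591 · (1/278) = 69/2.
E[α(G)] ≥ n − E[|E(G)|] = 139 − 69/2 = 209/2.
Numerically: ≈ 104.5000.
(This is only a lower bound; the true E[α(G)] may be larger.)

E[α(G)] ≥ 209/2 ≈ 104.5000.


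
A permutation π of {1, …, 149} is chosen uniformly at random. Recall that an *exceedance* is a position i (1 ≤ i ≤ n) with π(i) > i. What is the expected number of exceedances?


Write X = Σ_{i=1}^{149} X_i, where X_i = 1_{π(i) > i}.
For each fixed i, π(i) is uniform over {1, …, 149} (marginal of a uniform permutation), so P[π(i) > i] = (n − i)/n. Summing: Σ_{i=1}^{149} (n − i)/n = (0 + 1 + … + 148)/149 = 149(149 − 1)/(2·149) = (149 − 1)/2.
Hence E[X] = Σ_{i=1}^{149} (149 − i)/149 = 74 ≈ 74.00000.

E[X] = 74 = 74.00000.


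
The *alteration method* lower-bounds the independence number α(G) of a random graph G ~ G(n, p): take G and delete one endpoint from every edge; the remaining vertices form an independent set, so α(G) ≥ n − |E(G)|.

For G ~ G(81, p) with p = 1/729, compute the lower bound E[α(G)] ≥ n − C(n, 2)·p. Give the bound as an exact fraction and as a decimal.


E[|E(G)|] = C(81, 2)·p = 3240 · (1/729) = 40/9.
E[α(G)] ≥ n − E[|E(G)|] = 81 − 40/9 = 689/9.
Numerically: ≈ 76.55556.
(This is only a lower bound; the true E[α(G)] may be larger.)

E[α(G)] ≥ 689/9 ≈ 76.55556.


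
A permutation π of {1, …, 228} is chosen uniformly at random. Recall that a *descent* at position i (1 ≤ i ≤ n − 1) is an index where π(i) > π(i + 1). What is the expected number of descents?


Write X = Σ X_I over i = 1, …, 227, with X_I the indicator of one descent.
There are 227 indicators.
For each fixed i, the pair (π(i), π(i+1)) is a uniformly random ordered pair of distinct values from {1, …, 228}; by symmetry P[π(i) > π(i+1)] = 1/2.
By linearity: E[X] = 227 · (1/2) = (228 − 1) · (1/2) = 227/2 ≈ 113.5000.

E[X] = 227/2 = 113.5000.


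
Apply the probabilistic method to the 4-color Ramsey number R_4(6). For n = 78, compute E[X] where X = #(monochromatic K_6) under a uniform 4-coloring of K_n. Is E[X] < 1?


E[X] = C(78, 6) · 4^{1 − 15} = 256851595 · 4^{−14} = 256851595/268435456.
As a reduced fraction: E[X] = 256851595/268435456 ≈ 0.957.
Is E[X] < 1? YES.
Since E[X] < 1, there exists a 4-coloring of K_{78} with no monochromatic K_6; hence R_4(6) > 78.

E[X] = 256851595/268435456 ≈ 0.957; E[X] < 1, so R_4(6) > 78.


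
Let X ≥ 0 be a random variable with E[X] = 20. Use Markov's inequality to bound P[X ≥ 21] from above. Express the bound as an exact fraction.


μ = E[X] = 20, a = 21.
Markov: P[X ≥ 21] ≤ μ/a = (20)/21 = 20/21.
Numerically: ≈ 0.95238.
(Since a = 21 > μ = 20.00000, the bound 20/21 is < 1 and informative.)

P[X ≥ 21] ≤ 20/21 ≈ 0.95238.


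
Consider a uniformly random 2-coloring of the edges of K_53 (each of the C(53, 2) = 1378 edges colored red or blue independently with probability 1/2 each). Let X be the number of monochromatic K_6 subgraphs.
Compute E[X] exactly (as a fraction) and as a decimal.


Let X = Σ_S X_S over the C(53, 6) = 22957480 subsets S of size 6, where X_S = 1 if the K_6 on S is monochromatic.
For a fixed S, the K_6 on S has C(6, 2) = 15 edges. P[all 15 edges red] = (1/2)^15, and likewise for blue, so P[monochromatic] = 2·(1/2)^15 = 2^{1 − 15} = 1/16384.
By linearity of expectation: E[X] = C(53, 6) · 2^{1 − 15} = 22957480 · 1/16384 = 2869685/2048.
Numerically: E[X] ≈ 1401.2134.

E[X] = C(53,6)·2^(1−C(6,2)) = 2869685/2048 ≈ 1401.2134.


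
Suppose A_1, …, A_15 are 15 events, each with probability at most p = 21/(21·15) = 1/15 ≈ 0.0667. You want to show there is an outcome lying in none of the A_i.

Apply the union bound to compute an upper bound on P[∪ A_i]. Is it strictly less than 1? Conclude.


Union bound: P[∪_{i=1}^{15} A_i] ≤ Σ_i P[A_i] ≤ 15·p = 15·(1/15) = 1.
Numerically: 1 ≈ 1.0000.
Is 1 < 1? NO.
Since the bound 1 is ≥ 1, the union bound is uninformative here; it does NOT by itself certify existence.

15·p = 1 ≈ 1.0000; existence NOT certified by the union bound.


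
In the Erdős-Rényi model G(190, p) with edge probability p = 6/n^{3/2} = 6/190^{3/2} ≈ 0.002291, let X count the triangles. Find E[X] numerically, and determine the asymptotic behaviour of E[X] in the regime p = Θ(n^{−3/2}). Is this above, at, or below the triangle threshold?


Number of potential triangles: C(190, 3) = 1125180.
Each occurs with probability p³ ≈ (0.002291)³ ≈ 1.202438e-08.
By linearity: E[X] = C(190, 3)·p³ ≈ 1125180 · 1.202438e-08 ≈ 0.0135.
Since α = 3/2 > 1, p = c/n^{3/2} = o(1/n) is below the triangle threshold p ~ 1/n. Asymptotically E[X] ~ (c³/6)·n^{3(1−α)} = (6³/6)·n^{-1.5} → 0, so by Markov's inequality G has no triangles w.h.p.

E[X] ≈ 0.0135; in regime p = Θ(1/n^{3/2}) E[X] tends to 0 (below the triangle threshold p ~ 1/n).


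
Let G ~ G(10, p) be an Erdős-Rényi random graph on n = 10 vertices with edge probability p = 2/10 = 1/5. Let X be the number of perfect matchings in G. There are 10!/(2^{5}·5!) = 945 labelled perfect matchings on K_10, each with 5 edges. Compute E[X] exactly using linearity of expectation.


K_10 has 10!/(2^{5}·5!) = 945 labelled perfect matchings.
For each such perfect matching H, let X_H = 1 if all 5 edges of H are present in G. Then P[X_H = 1] = p^{5} = (1/5)^{5} = 1/3125.
Summing the indicators: E[X] = Σ_H E[X_H] = 945 · p^{5} = 945 · 1/3125 = 189/625.
Numerically: E[X] ≈ 0.3024.

E[X] = 945 · (1/5)^{5} = 189/625 ≈ 0.3024.


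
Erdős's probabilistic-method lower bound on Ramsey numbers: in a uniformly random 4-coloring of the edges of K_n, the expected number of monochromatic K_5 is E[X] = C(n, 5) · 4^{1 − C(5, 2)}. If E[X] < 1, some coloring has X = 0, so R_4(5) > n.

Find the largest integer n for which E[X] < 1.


We need C(n, 5) · 4^{1 − 10} < 1, i.e. C(n, 5) < 4^{10 − 1} = 262144.
Check values of n near the boundary:
  n = 28: C(28, 5) = 98280; 98280 < 262144? YES
  n = 29: C(29, 5) = 118755; 118755 < 262144? YES
  n = 30: C(30, 5) = 142506; 142506 < 262144? YES
  n = 31: C(31, 5) = 169911; 169911 < 262144? YES
  n = 32: C(32, 5) = 201376; 201376 < 262144? YES
  n = 33: C(33, 5) = 237336; 237336 < 262144? YES
  n = 34: C(34, 5) = 278256; 278256 < 262144? NO
The largest n with C(n, 5) < 262144 is n = 33 (where E[X] = 29667/32768 ≈ 0.90536). Hence R_4(5) > 33, i.e. R_4(5) ≥ 34.

Largest n = 33; hence R_4(5) > 33.


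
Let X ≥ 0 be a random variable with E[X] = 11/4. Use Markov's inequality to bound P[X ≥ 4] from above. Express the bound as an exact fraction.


μ = E[X] = 11/4, a = 4.
Markov: P[X ≥ 4] ≤ μ/a = (11/4)/4 = 11/16.
Numerically: ≈ 0.687500.
(Since a = 4 > μ = 2.750000, the bound 11/16 is < 1 and informative.)

P[X ≥ 4] ≤ 11/16 ≈ 0.687500.


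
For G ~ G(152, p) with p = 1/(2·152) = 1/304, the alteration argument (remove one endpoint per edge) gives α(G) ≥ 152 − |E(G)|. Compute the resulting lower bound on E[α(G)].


E[|E(G)|] = C(152, 2)·p = 11476 · (1/304) = 151/4.
E[α(G)] ≥ n − E[|E(G)|] = 152 − 151/4 = 457/4.
Numerically: ≈ 114.2500.
(This is only a lower bound; the true E[α(G)] may be larger.)

E[α(G)] ≥ 457/4 ≈ 114.2500.


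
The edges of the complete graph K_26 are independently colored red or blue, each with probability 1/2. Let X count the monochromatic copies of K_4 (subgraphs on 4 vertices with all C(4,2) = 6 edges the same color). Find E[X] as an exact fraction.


Let X = Σ_S X_S over the C(26, 4) = 14950 subsets S of size 4, where X_S = 1 if the K_4 on S is monochromatic.
For a fixed S, the K_4 on S has C(4, 2) = 6 edges. P[all 6 edges red] = (1/2)^6, and likewise for blue, so P[monochromatic] = 2·(1/2)^6 = 2^{1 − 6} = 1/32.
By linearity: E[X] = C(26, 4) · 2^{1 − 6} = 14950 · 1/32 = 7475/16.
Numerically: E[X] ≈ 467.188.

E[X] = C(26,4)·2^(1−C(4,2)) = 7475/16 ≈ 467.188.


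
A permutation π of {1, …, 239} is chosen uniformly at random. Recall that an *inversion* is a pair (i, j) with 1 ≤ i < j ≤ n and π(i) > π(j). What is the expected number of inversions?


Write X = Σ X_I over the C(239, 2) = 28441 pairs i < j, with X_I the indicator of one inversion.
There are 28441 indicators.
For each fixed pair i < j, the values π(i) and π(j) are two distinct elements of {1, …, 239} in uniformly random order; by symmetry P[π(i) > π(j)] = 1/2.
By linearity: E[X] = 28441 · (1/2) = C(239, 2) · (1/2) = 28441/2 = 28441/2 ≈ 14220.50000.

E[X] = 28441/2 = 14220.50000.


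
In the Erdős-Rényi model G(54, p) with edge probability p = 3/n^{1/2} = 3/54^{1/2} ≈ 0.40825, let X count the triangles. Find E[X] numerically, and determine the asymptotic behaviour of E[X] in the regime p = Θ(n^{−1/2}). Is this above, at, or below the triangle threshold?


Number of potential triangles: C(54, 3) = 24804.
Each occurs with probability p³ ≈ (0.40825)³ ≈ 6.8041382e-02.
By linearity: E[X] = C(54, 3)·p³ ≈ 24804 · 6.8041382e-02 ≈ 1687.69843.
Since α = 1/2 < 1, p = c/n^{1/2} ≫ 1/n is above the triangle threshold p ~ 1/n. Asymptotically E[X] ~ (c³/6)·n^{3(1−α)} = (3³/6)·n^{1.5} → ∞; triangles are abundant w.h.p.

E[X] ≈ 1687.69843; in regime p = Θ(1/n^{1/2}) E[X] diverges (above the triangle threshold p ~ 1/n).


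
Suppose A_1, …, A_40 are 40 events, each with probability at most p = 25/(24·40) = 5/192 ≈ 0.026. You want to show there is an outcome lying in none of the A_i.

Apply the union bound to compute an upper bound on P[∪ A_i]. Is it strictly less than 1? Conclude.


Union bound: P[∪_{i=1}^{40} A_i] ≤ Σ_i P[A_i] ≤ 40·p = 40·(5/192) = 25/24.
Numerically: 25/24 ≈ 1.042.
Is 25/24 < 1? NO.
Since the bound 25/24 is ≥ 1, the union bound is uninformative here; it does NOT by itself certify existence.

40·p = 25/24 ≈ 1.042; existence NOT certified by the union bound.


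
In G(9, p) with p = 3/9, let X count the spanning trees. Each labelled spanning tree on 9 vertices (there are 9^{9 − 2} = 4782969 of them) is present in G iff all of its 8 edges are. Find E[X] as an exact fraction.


K_9 has 9^{9 − 2} = 4782969 labelled spanning trees.
For each such spanning tree H, let X_H = 1 if all 8 edges of H are present in G. Then P[X_H = 1] = p^{8} = (1/3)^{8} = 1/6561.
By linearity of expectation: E[X] = Σ_H E[X_H] = 4782969 · p^{8} = 4782969 · 1/6561 = 729.
Numerically: E[X] ≈ 729.

E[X] = 4782969 · (1/3)^{8} = 729 ≈ 729.


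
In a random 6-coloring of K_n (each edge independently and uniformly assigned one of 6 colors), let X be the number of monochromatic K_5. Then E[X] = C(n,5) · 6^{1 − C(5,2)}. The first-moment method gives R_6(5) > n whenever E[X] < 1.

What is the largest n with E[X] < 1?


We need C(n, 5) · 6^{1 − 10} < 1, i.e. C(n, 5) < 6^{10 − 1} = 10077696.
Check values of n near the boundary:
  n = 62: C(62, 5) = 6471002; 6471002 < 10077696? YES
  n = 63: C(63, 5) = 7028847; 7028847 < 10077696? YES
  n = 64: C(64, 5) = 7624512; 7624512 < 10077696? YES
  n = 65: C(65, 5) = 8259888; 8259888 < 10077696? YES
  n = 66: C(66, 5) = 8936928; 8936928 < 10077696? YES
  n = 67: C(67, 5) = 9657648; 9657648 < 10077696? YES
  n = 68: C(68, 5) = 10424128; 10424128 < 10077696? NO
  n = 69: C(69, 5) = 11238513; 11238513 < 10077696? NO
  n = 70: C(70, 5) = 12103014; 12103014 < 10077696? NO
The largest n with C(n, 5) < 10077696 is n = 67 (where E[X] = 67067/69984 ≈ 0.9583190). Hence R_6(5) > 67, i.e. R_6(5) ≥ 68.

Largest n = 67; hence R_6(5) > 67.


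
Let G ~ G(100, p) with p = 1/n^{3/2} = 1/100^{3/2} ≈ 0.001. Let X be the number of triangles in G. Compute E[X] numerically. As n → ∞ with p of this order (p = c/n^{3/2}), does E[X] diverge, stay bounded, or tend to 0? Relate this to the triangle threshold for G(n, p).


Number of potential triangles: C(100, 3) = 161700.
Each occurs with probability p³ ≈ (0.001)³ ≈ 1.0000000e-09.
By linearity: E[X] = C(100, 3)·p³ ≈ 161700 · 1.0000000e-09 ≈ 0.00016.
Since α = 3/2 > 1, p = c/n^{3/2} = o(1/n) is below the triangle threshold p ~ 1/n. Asymptotically E[X] ~ (c³/6)·n^{3(1−α)} = (1³/6)·n^{-1.5} → 0, so by Markov's inequality G has no triangles w.h.p.

E[X] ≈ 0.00016; in regime p = Θ(1/n^{3/2}) E[X] tends to 0 (below the triangle threshold p ~ 1/n).


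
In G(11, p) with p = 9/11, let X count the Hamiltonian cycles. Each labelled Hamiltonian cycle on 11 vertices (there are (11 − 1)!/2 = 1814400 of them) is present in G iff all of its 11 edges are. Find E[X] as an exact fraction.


K_11 has (11 − 1)!/2 = 1814400 labelled Hamiltonian cycles.
For each such Hamiltonian cycle H, let X_H = 1 if all 11 edges of H are present in G. Then P[X_H = 1] = p^{11} = (9/11)^{11} = 31381059609/285311670611.
Summing the indicators: E[X] = Σ_H E[X_H] = 1814400 · p^{11} = 1814400 · 31381059609/285311670611 = 56937794554569600/285311670611.
Numerically: E[X] ≈ 199563.

E[X] = 1814400 · (9/11)^{11} = 56937794554569600/285311670611 ≈ 199563.


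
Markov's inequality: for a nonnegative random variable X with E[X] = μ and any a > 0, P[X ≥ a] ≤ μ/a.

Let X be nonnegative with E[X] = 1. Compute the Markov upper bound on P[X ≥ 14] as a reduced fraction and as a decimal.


μ = E[X] = 1, a = 14.
Markov: P[X ≥ 14] ≤ μ/a = (1)/14 = 1/14.
Numerically: ≈ 0.071429.
(Since a = 14 > μ = 1.000000, the bound 1/14 is < 1 and informative.)

P[X ≥ 14] ≤ 1/14 ≈ 0.071429.


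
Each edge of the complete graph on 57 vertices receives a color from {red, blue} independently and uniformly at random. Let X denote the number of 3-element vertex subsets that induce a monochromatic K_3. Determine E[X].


Let X = Σ_S X_S over the C(57, 3) = 29260 subsets S of size 3, where X_S = 1 if the K_3 on S is monochromatic.
For a fixed S, the K_3 on S has C(3, 2) = 3 edges. P[all 3 edges red] = (1/2)^3, and likewise for blue, so P[monochromatic] = 2·(1/2)^3 = 2^{1 − 3} = 1/4.
By linearity: E[X] = C(57, 3) · 2^{1 − 3} = 29260 · 1/4 = 7315.
Numerically: E[X] ≈ 7315.000.

E[X] = C(57,3)·2^(1−C(3,2)) = 7315 ≈ 7315.000.


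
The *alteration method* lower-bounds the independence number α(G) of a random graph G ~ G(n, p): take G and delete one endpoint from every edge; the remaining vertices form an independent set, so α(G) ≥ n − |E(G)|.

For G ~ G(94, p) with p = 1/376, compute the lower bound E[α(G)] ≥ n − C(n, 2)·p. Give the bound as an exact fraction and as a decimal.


E[|E(G)|] = C(94, 2)·p = 4371 · (1/376) = 93/8.
E[α(G)] ≥ n − E[|E(G)|] = 94 − 93/8 = 659/8.
Numerically: ≈ 82.375.
(This is only a lower bound; the true E[α(G)] may be larger.)

E[α(G)] ≥ 659/8 ≈ 82.375.


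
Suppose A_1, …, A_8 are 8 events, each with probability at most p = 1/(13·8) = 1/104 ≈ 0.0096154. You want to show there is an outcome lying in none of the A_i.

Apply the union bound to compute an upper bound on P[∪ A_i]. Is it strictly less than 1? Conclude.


Union bound: P[∪_{i=1}^{8} A_i] ≤ Σ_i P[A_i] ≤ 8·p = 8·(1/104) = 1/13.
Numerically: 1/13 ≈ 0.0769231.
Is 1/13 < 1? YES.
Since P[∪ A_i] ≤ 1/13 < 1, the complement has P[∩ A_i^c] ≥ 1 − 1/13 = 12/13 > 0, so some outcome avoids every A_i.

8·p = 1/13 ≈ 0.0769231; existence CERTIFIED by the union bound.


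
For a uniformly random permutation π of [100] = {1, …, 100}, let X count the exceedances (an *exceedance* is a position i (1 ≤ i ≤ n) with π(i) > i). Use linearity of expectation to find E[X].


Write X = Σ_{i=1}^{100} X_i, where X_i = 1_{π(i) > i}.
For each fixed i, π(i) is uniform over {1, …, 100} (marginal of a uniform permutation), so P[π(i) > i] = (n − i)/n. Summing: Σ_{i=1}^{100} (n − i)/n = (0 + 1 + … + 99)/100 = 100(100 − 1)/(2·100) = (100 − 1)/2.
Hence E[X] = Σ_{i=1}^{100} (100 − i)/100 = 99/2 ≈ 49.500000.

E[X] = 99/2 = 49.500000.


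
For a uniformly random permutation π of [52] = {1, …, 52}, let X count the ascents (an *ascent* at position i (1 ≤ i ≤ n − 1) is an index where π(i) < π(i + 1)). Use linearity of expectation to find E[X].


Write X = Σ X_I over i = 1, …, 51, with X_I the indicator of one ascent.
There are 51 indicators.
For each fixed i, the pair (π(i), π(i+1)) is a uniformly random ordered pair of distinct values from {1, …, 52}; by symmetry P[π(i) < π(i+1)] = 1/2.
By linearity: E[X] = 51 · (1/2) = (52 − 1) · (1/2) = 51/2 ≈ 25.5000.

E[X] = 51/2 = 25.5000.


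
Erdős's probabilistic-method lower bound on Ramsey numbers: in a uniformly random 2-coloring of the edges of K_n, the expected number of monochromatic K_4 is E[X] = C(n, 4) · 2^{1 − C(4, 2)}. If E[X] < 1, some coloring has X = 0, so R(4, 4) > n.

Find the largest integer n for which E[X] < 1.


We need C(n, 4) · 2^{1 − 6} < 1, i.e. C(n, 4) < 2^{6 − 1} = 32.
Check values of n near the boundary:
  n = 4: C(4, 4) = 1; 1 < 32? YES
  n = 5: C(5, 4) = 5; 5 < 32? YES
  n = 6: C(6, 4) = 15; 15 < 32? YES
  n = 7: C(7, 4) = 35; 35 < 32? NO
  n = 8: C(8, 4) = 70; 70 < 32? NO
The largest n with C(n, 4) < 32 is n = 6 (where E[X] = 15/32 ≈ 0.4687500). Hence R(4, 4) > 6, i.e. R(4, 4) ≥ 7.

Largest n = 6; hence R(4, 4) > 6.


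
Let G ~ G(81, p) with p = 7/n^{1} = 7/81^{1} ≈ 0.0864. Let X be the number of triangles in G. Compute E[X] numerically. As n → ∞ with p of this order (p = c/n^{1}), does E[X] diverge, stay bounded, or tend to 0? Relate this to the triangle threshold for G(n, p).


Number of potential triangles: C(81, 3) = 85320.
Each occurs with probability p³ ≈ (0.0864)³ ≈ 6.45415e-04.
By linearity: E[X] = C(81, 3)·p³ ≈ 85320 · 6.45415e-04 ≈ 55.067.
Here α = 1, so p = 7/n is exactly at the triangle threshold p ~ 1/n. Asymptotically E[X] → c³/6 = 7³/6 = 343/6 ≈ 57.167, a bounded constant. In this regime the triangle count is asymptotically Poisson(c³/6).

E[X] ≈ 55.067; in regime p = Θ(1/n^{1}) E[X] stays bounded (at the triangle threshold p ~ 1/n).


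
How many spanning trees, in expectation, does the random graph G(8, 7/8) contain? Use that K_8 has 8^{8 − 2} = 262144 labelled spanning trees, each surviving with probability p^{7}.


K_8 has 8^{8 − 2} = 262144 labelled spanning trees.
For each such spanning tree H, let X_H = 1 if all 7 edges of H are present in G. Then P[X_H = 1] = p^{7} = (7/8)^{7} = 823543/2097152.
Summing the indicators: E[X] = Σ_H E[X_H] = 262144 · p^{7} = 262144 · 823543/2097152 = 823543/8.
Numerically: E[X] ≈ 102943.

E[X] = 262144 · (7/8)^{7} = 823543/8 ≈ 102943.


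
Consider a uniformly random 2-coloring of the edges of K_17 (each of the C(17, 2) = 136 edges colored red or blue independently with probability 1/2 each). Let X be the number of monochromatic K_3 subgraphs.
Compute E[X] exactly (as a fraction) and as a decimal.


Let X = Σ_S X_S over the C(17, 3) = 680 subsets S of size 3, where X_S = 1 if the K_3 on S is monochromatic.
For a fixed S, the K_3 on S has C(3, 2) = 3 edges. P[all 3 edges red] = (1/2)^3, and likewise for blue, so P[monochromatic] = 2·(1/2)^3 = 2^{1 − 3} = 1/4.
By linearity: E[X] = C(17, 3) · 2^{1 − 3} = 680 · 1/4 = 170.
Numerically: E[X] ≈ 170.00000.

E[X] = C(17,3)·2^(1−C(3,2)) = 170 ≈ 170.00000.


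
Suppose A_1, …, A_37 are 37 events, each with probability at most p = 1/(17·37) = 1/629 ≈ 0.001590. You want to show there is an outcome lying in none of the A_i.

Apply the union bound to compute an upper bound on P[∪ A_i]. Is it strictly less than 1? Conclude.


Union bound: P[∪_{i=1}^{37} A_i] ≤ Σ_i P[A_i] ≤ 37·p = 37·(1/629) = 1/17.
Numerically: 1/17 ≈ 0.058824.
Is 1/17 < 1? YES.
Since P[∪ A_i] ≤ 1/17 < 1, the complement has P[∩ A_i^c] ≥ 1 − 1/17 = 16/17 > 0, so some outcome avoids every A_i.

37·p = 1/17 ≈ 0.058824; existence CERTIFIED by the union bound.


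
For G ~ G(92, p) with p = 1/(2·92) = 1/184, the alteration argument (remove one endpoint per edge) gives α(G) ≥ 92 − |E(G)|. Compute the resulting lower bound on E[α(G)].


E[|E(G)|] = C(92, 2)·p = 4186 · (1/184) = 91/4.
E[α(G)] ≥ n − E[|E(G)|] = 92 − 91/4 = 277/4.
Numerically: ≈ 69.2500.
(This is only a lower bound; the true E[α(G)] may be larger.)

E[α(G)] ≥ 277/4 ≈ 69.2500.


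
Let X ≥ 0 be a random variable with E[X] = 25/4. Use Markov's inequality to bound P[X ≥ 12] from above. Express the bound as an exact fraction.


μ = E[X] = 25/4, a = 12.
Markov: P[X ≥ 12] ≤ μ/a = (25/4)/12 = 25/48.
Numerically: ≈ 0.5208.
(Since a = 12 > μ = 6.2500, the bound 25/48 is < 1 and informative.)

P[X ≥ 12] ≤ 25/48 ≈ 0.5208.


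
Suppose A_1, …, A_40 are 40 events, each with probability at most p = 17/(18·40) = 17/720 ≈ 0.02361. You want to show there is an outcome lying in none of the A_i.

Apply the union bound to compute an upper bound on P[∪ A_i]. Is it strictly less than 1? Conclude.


Union bound: P[∪_{i=1}^{40} A_i] ≤ Σ_i P[A_i] ≤ 40·p = 40·(17/720) = 17/18.
Numerically: 17/18 ≈ 0.94444.
Is 17/18 < 1? YES.
Since P[∪ A_i] ≤ 17/18 < 1, the complement has P[∩ A_i^c] ≥ 1 − 17/18 = 1/18 > 0, so some outcome avoids every A_i.

40·p = 17/18 ≈ 0.94444; existence CERTIFIED by the union bound.


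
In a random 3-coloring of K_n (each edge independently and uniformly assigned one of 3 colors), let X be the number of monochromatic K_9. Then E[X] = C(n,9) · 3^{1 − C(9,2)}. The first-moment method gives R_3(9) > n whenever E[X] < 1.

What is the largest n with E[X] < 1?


We need C(n, 9) · 3^{1 − 36} < 1, i.e. C(n, 9) < 3^{36 − 1} = 50031545098999707.
Check values of n near the boundary:
  n = 299: C(299, 9) = 46610674441390059; 46610674441390059 < 50031545098999707? YES
  n = 300: C(300, 9) = 48052241692154700; 48052241692154700 < 50031545098999707? YES
  n = 301: C(301, 9) = 49533303936090975; 49533303936090975 < 50031545098999707? YES
  n = 302: C(302, 9) = 51054804739588650; 51054804739588650 < 50031545098999707? NO
  n = 303: C(303, 9) = 52617706925494425; 52617706925494425 < 50031545098999707? NO
  n = 304: C(304, 9) = 54222992899492560; 54222992899492560 < 50031545098999707? NO
The largest n with C(n, 9) < 50031545098999707 is n = 301 (where E[X] = 16511101312030325/16677181699666569 ≈ 0.990). Hence R_3(9) > 301, i.e. R_3(9) ≥ 302.

Largest n = 301; hence R_3(9) > 301.


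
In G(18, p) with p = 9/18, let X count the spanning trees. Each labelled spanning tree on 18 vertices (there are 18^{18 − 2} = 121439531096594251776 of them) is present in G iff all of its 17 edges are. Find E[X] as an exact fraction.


K_18 has 18^{18 − 2} = 121439531096594251776 labelled spanning trees.
For each such spanning tree H, let X_H = 1 if all 17 edges of H are present in G. Then P[X_H = 1] = p^{17} = (1/2)^{17} = 1/131072.
By linearity of expectation: E[X] = Σ_H E[X_H] = 121439531096594251776 · p^{17} = 121439531096594251776 · 1/131072 = 1853020188851841/2.
Numerically: E[X] ≈ 9.265e+14.

E[X] = 121439531096594251776 · (1/2)^{17} = 1853020188851841/2 ≈ 9.265e+14.


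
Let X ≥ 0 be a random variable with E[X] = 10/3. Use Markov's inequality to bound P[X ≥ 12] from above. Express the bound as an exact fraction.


μ = E[X] = 10/3, a = 12.
Markov: P[X ≥ 12] ≤ μ/a = (10/3)/12 = 5/18.
Numerically: ≈ 0.2778.
(Since a = 12 > μ = 3.3333, the bound 5/18 is < 1 and informative.)

P[X ≥ 12] ≤ 5/18 ≈ 0.2778.


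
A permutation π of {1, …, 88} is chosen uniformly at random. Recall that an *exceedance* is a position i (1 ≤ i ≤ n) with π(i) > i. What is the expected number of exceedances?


Write X = Σ_{i=1}^{88} X_i, where X_i = 1_{π(i) > i}.
For each fixed i, π(i) is uniform over {1, …, 88} (marginal of a uniform permutation), so P[π(i) > i] = (n − i)/n. Summing: Σ_{i=1}^{88} (n − i)/n = (0 + 1 + … + 87)/88 = 88(88 − 1)/(2·88) = (88 − 1)/2.
Hence E[X] = Σ_{i=1}^{88} (88 − i)/88 = 87/2 ≈ 43.5000.

E[X] = 87/2 = 43.5000.


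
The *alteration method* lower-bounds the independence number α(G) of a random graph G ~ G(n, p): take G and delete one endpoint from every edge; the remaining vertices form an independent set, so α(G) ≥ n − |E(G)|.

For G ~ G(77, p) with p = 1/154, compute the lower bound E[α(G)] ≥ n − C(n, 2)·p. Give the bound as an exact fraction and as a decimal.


E[|E(G)|] = C(77, 2)·p = 2926 · (1/154) = 19.
E[α(G)] ≥ n − E[|E(G)|] = 77 − 19 = 58.
Numerically: ≈ 58.00000.
(This is only a lower bound; the true E[α(G)] may be larger.)

E[α(G)] ≥ 58 ≈ 58.00000.


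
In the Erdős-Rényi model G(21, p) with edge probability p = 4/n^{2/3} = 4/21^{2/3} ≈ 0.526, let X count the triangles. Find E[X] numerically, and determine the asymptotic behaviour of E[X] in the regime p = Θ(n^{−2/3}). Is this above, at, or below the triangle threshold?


Number of potential triangles: C(21, 3) = 1330.
Each occurs with probability p³ ≈ (0.526)³ ≈ 1.45125e-01.
By linearity: E[X] = C(21, 3)·p³ ≈ 1330 · 1.45125e-01 ≈ 193.016.
Since α = 2/3 < 1, p = c/n^{2/3} ≫ 1/n is above the triangle threshold p ~ 1/n. Asymptotically E[X] ~ (c³/6)·n^{3(1−α)} = (4³/6)·n^{1} → ∞; triangles are abundant w.h.p.

E[X] ≈ 193.016; in regime p = Θ(1/n^{2/3}) E[X] diverges (above the triangle threshold p ~ 1/n).


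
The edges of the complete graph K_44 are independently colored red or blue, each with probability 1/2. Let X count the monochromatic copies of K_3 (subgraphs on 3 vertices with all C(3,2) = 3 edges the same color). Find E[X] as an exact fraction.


Let X = Σ_S X_S over the C(44, 3) = 13244 subsets S of size 3, where X_S = 1 if the K_3 on S is monochromatic.
For a fixed S, the K_3 on S has C(3, 2) = 3 edges. P[all 3 edges red] = (1/2)^3, and likewise for blue, so P[monochromatic] = 2·(1/2)^3 = 2^{1 − 3} = 1/4.
Summing: E[X] = C(44, 3) · 2^{1 − 3} = 13244 · 1/4 = 3311.
Numerically: E[X] ≈ 3311.0000.

E[X] = C(44,3)·2^(1−C(3,2)) = 3311 ≈ 3311.0000.


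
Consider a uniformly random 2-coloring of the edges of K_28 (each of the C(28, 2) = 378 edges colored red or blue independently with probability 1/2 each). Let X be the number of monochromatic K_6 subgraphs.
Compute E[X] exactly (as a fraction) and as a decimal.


Let X = Σ_S X_S over the C(28, 6) = 376740 subsets S of size 6, where X_S = 1 if the K_6 on S is monochromatic.
For a fixed S, the K_6 on S has C(6, 2) = 15 edges. P[all 15 edges red] = (1/2)^15, and likewise for blue, so P[monochromatic] = 2·(1/2)^15 = 2^{1 − 15} = 1/16384.
By linearity of expectation: E[X] = C(28, 6) · 2^{1 − 15} = 376740 · 1/16384 = 94185/4096.
Numerically: E[X] ≈ 22.9944.

E[X] = C(28,6)·2^(1−C(6,2)) = 94185/4096 ≈ 22.9944.


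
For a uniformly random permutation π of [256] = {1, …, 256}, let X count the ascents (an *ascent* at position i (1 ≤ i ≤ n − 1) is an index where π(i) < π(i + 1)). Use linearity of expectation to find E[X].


Write X = Σ X_I over i = 1, …, 255, with X_I the indicator of one ascent.
There are 255 indicators.
For each fixed i, the pair (π(i), π(i+1)) is a uniformly random ordered pair of distinct values from {1, …, 256}; by symmetry P[π(i) < π(i+1)] = 1/2.
By linearity: E[X] = 255 · (1/2) = (256 − 1) · (1/2) = 255/2 ≈ 127.500000.

E[X] = 255/2 = 127.500000.


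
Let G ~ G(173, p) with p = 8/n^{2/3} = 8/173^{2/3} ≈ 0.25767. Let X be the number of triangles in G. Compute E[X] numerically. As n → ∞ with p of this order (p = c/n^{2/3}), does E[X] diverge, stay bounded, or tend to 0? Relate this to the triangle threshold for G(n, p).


Number of potential triangles: C(173, 3) = 848046.
Each occurs with probability p³ ≈ (0.25767)³ ≈ 1.7107154e-02.
By linearity: E[X] = C(173, 3)·p³ ≈ 848046 · 1.7107154e-02 ≈ 14507.65318.
Since α = 2/3 < 1, p = c/n^{2/3} ≫ 1/n is above the triangle threshold p ~ 1/n. Asymptotically E[X] ~ (c³/6)·n^{3(1−α)} = (8³/6)·n^{1} → ∞; triangles are abundant w.h.p.

E[X] ≈ 14507.65318; in regime p = Θ(1/n^{2/3}) E[X] diverges (above the triangle threshold p ~ 1/n).


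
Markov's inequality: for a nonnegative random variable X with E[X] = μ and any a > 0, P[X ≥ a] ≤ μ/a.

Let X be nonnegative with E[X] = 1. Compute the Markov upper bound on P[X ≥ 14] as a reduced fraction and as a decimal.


μ = E[X] = 1, a = 14.
Markov: P[X ≥ 14] ≤ μ/a = (1)/14 = 1/14.
Numerically: ≈ 0.071.
(Since a = 14 > μ = 1.000, the bound 1/14 is < 1 and informative.)

P[X ≥ 14] ≤ 1/14 ≈ 0.071.


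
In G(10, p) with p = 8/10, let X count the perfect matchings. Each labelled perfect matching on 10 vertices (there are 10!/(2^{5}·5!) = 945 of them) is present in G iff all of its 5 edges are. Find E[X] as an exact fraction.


K_10 has 10!/(2^{5}·5!) = 945 labelled perfect matchings.
For each such perfect matching H, let X_H = 1 if all 5 edges of H are present in G. Then P[X_H = 1] = p^{5} = (4/5)^{5} = 1024/3125.
By linearity of expectation: E[X] = Σ_H E[X_H] = 945 · p^{5} = 945 · 1024/3125 = 193536/625.
Numerically: E[X] ≈ 309.7.

E[X] = 945 · (4/5)^{5} = 193536/625 ≈ 309.7.


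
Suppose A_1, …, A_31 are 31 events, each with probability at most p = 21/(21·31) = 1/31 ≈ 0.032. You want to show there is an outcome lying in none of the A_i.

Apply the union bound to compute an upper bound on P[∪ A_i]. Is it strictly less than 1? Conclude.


Union bound: P[∪_{i=1}^{31} A_i] ≤ Σ_i P[A_i] ≤ 31·p = 31·(1/31) = 1.
Numerically: 1 ≈ 1.000.
Is 1 < 1? NO.
Since the bound 1 is ≥ 1, the union bound is uninformative here; it does NOT by itself certify existence.

31·p = 1 ≈ 1.000; existence NOT certified by the union bound.


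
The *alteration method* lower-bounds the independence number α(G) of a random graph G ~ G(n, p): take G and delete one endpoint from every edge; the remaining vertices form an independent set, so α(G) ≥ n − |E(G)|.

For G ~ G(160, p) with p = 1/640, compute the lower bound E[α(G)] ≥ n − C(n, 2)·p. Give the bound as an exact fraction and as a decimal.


E[|E(G)|] = C(160, 2)·p = 12720 · (1/640) = 159/8.
E[α(G)] ≥ n − E[|E(G)|] = 160 − 159/8 = 1121/8.
Numerically: ≈ 140.1250.
(This is only a lower bound; the true E[α(G)] may be larger.)

E[α(G)] ≥ 1121/8 ≈ 140.1250.


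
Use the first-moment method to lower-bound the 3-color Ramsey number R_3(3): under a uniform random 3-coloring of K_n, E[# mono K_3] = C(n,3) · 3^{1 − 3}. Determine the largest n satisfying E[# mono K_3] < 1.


We need C(n, 3) · 3^{1 − 3} < 1, i.e. C(n, 3) < 3^{3 − 1} = 9.
Check values of n near the boundary:
  n = 3: C(3, 3) = 1; 1 < 9? YES
  n = 4: C(4, 3) = 4; 4 < 9? YES
  n = 5: C(5, 3) = 10; 10 < 9? NO
The largest n with C(n, 3) < 9 is n = 4 (where E[X] = 4/9 ≈ 0.444). Hence R_3(3) > 4, i.e. R_3(3) ≥ 5.

Largest n = 4; hence R_3(3) > 4.


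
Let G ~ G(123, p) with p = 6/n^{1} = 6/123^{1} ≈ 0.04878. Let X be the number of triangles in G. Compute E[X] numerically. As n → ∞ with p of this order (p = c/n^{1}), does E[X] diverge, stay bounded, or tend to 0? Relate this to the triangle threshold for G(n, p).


Number of potential triangles: C(123, 3) = 302621.
Each occurs with probability p³ ≈ (0.04878)³ ≈ 1.1607493e-04.
By linearity: E[X] = C(123, 3)·p³ ≈ 302621 · 1.1607493e-04 ≈ 35.12671.
Here α = 1, so p = 6/n is exactly at the triangle threshold p ~ 1/n. Asymptotically E[X] → c³/6 = 6³/6 = 36 ≈ 36.00000, a bounded constant. In this regime the triangle count is asymptotically Poisson(c³/6).

E[X] ≈ 35.12671; in regime p = Θ(1/n^{1}) E[X] stays bounded (at the triangle threshold p ~ 1/n).
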